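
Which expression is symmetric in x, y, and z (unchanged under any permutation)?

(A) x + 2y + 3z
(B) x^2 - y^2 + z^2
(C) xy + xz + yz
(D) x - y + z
C

A symmetric expression is unchanged when the variables are permuted; here the transformation to test is the swap (x, y) -> (y, x).
A symmetric expression must survive every permutation; the single swap x <-> y already eliminates the distractors, and the keyed expression is also unchanged by x <-> z and y <-> z (each variable enters it in exactly the same way).
Substitute the transformed coordinates into each option and compare with the original:
(A) x + 2y + 3z  ->  (y) + 2(x) + 3z = 2x + y + 3z   [differs from x + 2y + 3z: not invariant]
(B) x^2 - y^2 + z^2  ->  (y)^2 - (x)^2 + z^2 = -x^2 + y^2 + z^2   [differs from x^2 - y^2 + z^2: not invariant]
(C) xy + xz + yz  ->  (y)(x) + (y)z + (x)z = xy + xz + yz   [equals xy + xz + yz: invariant]
(D) x - y + z  ->  (y) - (x) + z = -x + y + z   [differs from x - y + z: not invariant]

Only option (C), xy + xz + yz, is unchanged by the transformation.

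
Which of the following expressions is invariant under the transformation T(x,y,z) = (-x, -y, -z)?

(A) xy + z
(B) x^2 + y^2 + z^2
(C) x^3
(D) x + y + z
B

Apply T(x,y,z) = (-x, -y, -z) to each option, i.e. replace (x, y, z) by the transformed coordinates.
Substitute the transformed coordinates into each option and compare with the original:
(A) xy + z  ->  (-x)(-y) + (-z) = xy - z   [differs from xy + z: not invariant]
(B) x^2 + y^2 + z^2  ->  (-x)^2 + (-y)^2 + (-z)^2 = x^2 + y^2 + z^2   [equals x^2 + y^2 + z^2: invariant]
(C) x^3  ->  (-x)^3 = -x^3   [differs from x^3: not invariant]
(D) x + y + z  ->  (-x) + (-y) + (-z) = -x - y - z   [differs from x + y + z: not invariant]

Only option (B), x^2 + y^2 + z^2, is unchanged by the transformation.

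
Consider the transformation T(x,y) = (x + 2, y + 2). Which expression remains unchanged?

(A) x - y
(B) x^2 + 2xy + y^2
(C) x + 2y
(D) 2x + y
A

An expression E(x,y) is invariant under T if E(T(x,y)) = E(x,y). Here T(x,y) = (x + 2, y + 2).
Substitute the transformed coordinates into each option and compare with the original:
(A) x - y  ->  (x + 2) - (y + 2) = x - y   [equals x - y: invariant]
(B) x^2 + 2xy + y^2  ->  (x + 2)^2 + 2(x + 2)(y + 2) + (y + 2)^2 = x^2 + 2xy + 8x + y^2 + 8y + 16   [differs from x^2 + 2xy + y^2: not invariant]
(C) x + 2y  ->  (x + 2) + 2(y + 2) = x + 2y + 6   [differs from x + 2y: not invariant]
(D) 2x + y  ->  2(x + 2) + (y + 2) = 2x + y + 6   [differs from 2x + y: not invariant]

Only option (A), x - y, is unchanged by the transformation.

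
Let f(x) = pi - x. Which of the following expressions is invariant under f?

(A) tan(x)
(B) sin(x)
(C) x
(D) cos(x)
B

For f(x) = pi - x:
sin(pi - x) = sin(x), so sine is invariant under this transformation.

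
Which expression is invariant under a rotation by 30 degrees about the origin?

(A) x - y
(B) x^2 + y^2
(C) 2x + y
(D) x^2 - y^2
B

A rotation by 30 degrees sends (x, y) to (sqrt(3)x/2 - y/2, x/2 + sqrt(3)y/2).
Substitute the transformed coordinates into each option and compare with the original:
(A) x - y  ->  (sqrt(3)x/2 - y/2) - (x/2 + sqrt(3)y/2) = -x/2 + sqrt(3)x/2 - sqrt(3)y/2 - y/2   [differs from x - y: not invariant]
(B) x^2 + y^2  ->  (sqrt(3)x/2 - y/2)^2 + (x/2 + sqrt(3)y/2)^2 = x^2 + y^2   [equals x^2 + y^2: invariant]
(C) 2x + y  ->  2(sqrt(3)x/2 - y/2) + (x/2 + sqrt(3)y/2) = x/2 + sqrt(3)x - y + sqrt(3)y/2   [differs from 2x + y: not invariant]
(D) x^2 - y^2  ->  (sqrt(3)x/2 - y/2)^2 - (x/2 + sqrt(3)y/2)^2 = x^2/2 - sqrt(3)xy - y^2/2   [differs from x^2 - y^2: not invariant]

Only option (B), x^2 + y^2, is unchanged by the transformation.
Geometrically, x^2 + y^2 is the squared distance from the origin, which every rotation about the origin preserves.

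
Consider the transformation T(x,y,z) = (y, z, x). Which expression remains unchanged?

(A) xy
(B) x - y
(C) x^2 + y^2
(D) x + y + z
D

Apply T(x,y,z) = (y, z, x) to each option, i.e. replace (x, y, z) by the transformed coordinates.
Substitute the transformed coordinates into each option and compare with the original:
(A) xy  ->  (y)(z) = yz   [differs from xy: not invariant]
(B) x - y  ->  (y) - (z) = y - z   [differs from x - y: not invariant]
(C) x^2 + y^2  ->  (y)^2 + (z)^2 = y^2 + z^2   [differs from x^2 + y^2: not invariant]
(D) x + y + z  ->  (y) + (z) + (x) = x + y + z   [equals x + y + z: invariant]

Only option (D), x + y + z, is unchanged by the transformation.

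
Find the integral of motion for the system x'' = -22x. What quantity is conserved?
E = (x')^2 + 22x^2

Multiply the equation by x':
x' * x'' = -22x * x'
The left side is d/dt[(x')^2/2] and the right side is d/dt[-22x^2/2], so
d/dt[(x')^2/2 + 22x^2/2] = 0, i.e. (x')^2/2 + 22x^2/2 = constant.
Multiplying by 2, the integral of motion is E = (x')^2 + 22x^2.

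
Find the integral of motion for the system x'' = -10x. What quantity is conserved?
E = (x')^2 + 10x^2

Multiply the equation by x':
x' * x'' = -10x * x'
The left side is d/dt[(x')^2/2] and the right side is d/dt[-10x^2/2], so
d/dt[(x')^2/2 + 10x^2/2] = 0, i.e. (x')^2/2 + 10x^2/2 = constant.
Multiplying by 2, the integral of motion is E = (x')^2 + 10x^2.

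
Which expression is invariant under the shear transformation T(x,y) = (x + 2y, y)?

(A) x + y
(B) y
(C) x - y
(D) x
B

Under the shear T(x,y) = (x + 2y, y):
Substitute the transformed coordinates into each option and compare with the original:
(A) x + y  ->  (x + 2y) + (y) = x + 3y   [differs from x + y: not invariant]
(B) y  ->  (y) = y   [equals y: invariant]
(C) x - y  ->  (x + 2y) - (y) = x + y   [differs from x - y: not invariant]
(D) x  ->  (x + 2y) = x + 2y   [differs from x: not invariant]

Only option (B), y, is unchanged by the transformation.
A horizontal shear moves points parallel to the x-axis, so the y-coordinate (and any function of y alone) is unchanged.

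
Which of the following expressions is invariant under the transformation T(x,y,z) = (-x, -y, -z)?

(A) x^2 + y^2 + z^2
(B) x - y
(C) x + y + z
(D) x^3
A

Apply T(x,y,z) = (-x, -y, -z) to each option, i.e. replace (x, y, z) by the transformed coordinates.
Substitute the transformed coordinates into each option and compare with the original:
(A) x^2 + y^2 + z^2  ->  (-x)^2 + (-y)^2 + (-z)^2 = x^2 + y^2 + z^2   [equals x^2 + y^2 + z^2: invariant]
(B) x - y  ->  (-x) - (-y) = -x + y   [differs from x - y: not invariant]
(C) x + y + z  ->  (-x) + (-y) + (-z) = -x - y - z   [differs from x + y + z: not invariant]
(D) x^3  ->  (-x)^3 = -x^3   [differs from x^3: not invariant]

Only option (A), x^2 + y^2 + z^2, is unchanged by the transformation.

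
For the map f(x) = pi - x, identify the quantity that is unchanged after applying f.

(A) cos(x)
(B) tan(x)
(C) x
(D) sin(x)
D

For f(x) = pi - x:
sin(pi - x) = sin(x), so sine is invariant under this transformation.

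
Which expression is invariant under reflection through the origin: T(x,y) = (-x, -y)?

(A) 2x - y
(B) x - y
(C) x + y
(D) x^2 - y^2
D

The map is reflection through the origin: T(x,y) = (-x, -y).
Substitute the transformed coordinates into each option and compare with the original:
(A) 2x - y  ->  2(-x) - (-y) = -2x + y   [differs from 2x - y: not invariant]
(B) x - y  ->  (-x) - (-y) = -x + y   [differs from x - y: not invariant]
(C) x + y  ->  (-x) + (-y) = -x - y   [differs from x + y: not invariant]
(D) x^2 - y^2  ->  (-x)^2 - (-y)^2 = x^2 - y^2   [equals x^2 - y^2: invariant]

Only option (D), x^2 - y^2, is unchanged by the transformation.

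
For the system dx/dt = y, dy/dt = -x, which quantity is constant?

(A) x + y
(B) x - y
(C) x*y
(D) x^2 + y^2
D

A first integral I satisfies dI/dt = 0 along every solution. Differentiate each option and use the equation of motion:
(A) d/dt[x + y] = y + (-x) = y - x, not identically 0
(B) d/dt[x - y] = y - (-x) = x + y, not identically 0
(C) d/dt[x*y] = (dx/dt)y + x(dy/dt) = y^2 - x^2, not identically 0
(D) d/dt[x^2 + y^2] = 2x*dx/dt + 2y*dy/dt = 2x*y + 2y*(-x) = 0

Only (D) has zero time-derivative. So x^2 + y^2 (the squared radius; trajectories are circles) is the conserved quantity.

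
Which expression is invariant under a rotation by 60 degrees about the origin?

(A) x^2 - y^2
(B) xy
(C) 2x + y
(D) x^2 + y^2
D

A rotation by 60 degrees sends (x, y) to (x/2 - sqrt(3)y/2, sqrt(3)x/2 + y/2).
Substitute the transformed coordinates into each option and compare with the original:
(A) x^2 - y^2  ->  (x/2 - sqrt(3)y/2)^2 - (sqrt(3)x/2 + y/2)^2 = -x^2/2 - sqrt(3)xy + y^2/2   [differs from x^2 - y^2: not invariant]
(B) xy  ->  (x/2 - sqrt(3)y/2)(sqrt(3)x/2 + y/2) = sqrt(3)x^2/4 - xy/2 - sqrt(3)y^2/4   [differs from xy: not invariant]
(C) 2x + y  ->  2(x/2 - sqrt(3)y/2) + (sqrt(3)x/2 + y/2) = sqrt(3)x/2 + x - sqrt(3)y + y/2   [differs from 2x + y: not invariant]
(D) x^2 + y^2  ->  (x/2 - sqrt(3)y/2)^2 + (sqrt(3)x/2 + y/2)^2 = x^2 + y^2   [equals x^2 + y^2: invariant]

Only option (D), x^2 + y^2, is unchanged by the transformation.
Geometrically, x^2 + y^2 is the squared distance from the origin, which every rotation about the origin preserves.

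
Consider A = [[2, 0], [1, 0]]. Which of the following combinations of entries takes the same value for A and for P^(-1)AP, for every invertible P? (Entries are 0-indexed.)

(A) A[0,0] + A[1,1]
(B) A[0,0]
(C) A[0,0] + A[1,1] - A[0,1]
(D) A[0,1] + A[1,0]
A

A[0,0] + A[1,1] is the trace of A. By the cyclic property of the trace, tr(P^(-1)AP) = tr(APP^(-1)) = tr(A), so it is the same for every matrix similar to A.

The other combinations are not similarity invariants. For example, take P = [[1, 1], [0, 1]] (det P = 1), so P^(-1) = [[1, -1], [0, 1]] and
B = P^(-1)AP = [[1, 1], [1, 1]].
Evaluating each option on A and on B:
(A) A[0,0] + A[1,1]: 2 for A, 2 for B -> unchanged
(B) A[0,0]: 2 for A, 1 for B -> changes
(C) A[0,0] + A[1,1] - A[0,1]: 2 for A, 1 for B -> changes
(D) A[0,1] + A[1,0]: 1 for A, 2 for B -> changes

Only (A) A[0,0] + A[1,1] = 2 survives (and it does so for every P, not just this one), so it is the invariant.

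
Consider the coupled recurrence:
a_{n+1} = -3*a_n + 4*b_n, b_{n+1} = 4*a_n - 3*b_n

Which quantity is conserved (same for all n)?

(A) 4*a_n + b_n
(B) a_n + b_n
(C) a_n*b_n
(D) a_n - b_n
B

Replace a_n by a_{n+1} = -3*a_n + 4*b_n and b_n by b_{n+1} = 4*a_n - 3*b_n in each option and simplify:
(A) 4*a_n + b_n  ->  4*(-3*a_n + 4*b_n) + (4*a_n - 3*b_n) = -8*a_n + 13*b_n   [not conserved]
(B) a_n + b_n  ->  (-3*a_n + 4*b_n) + (4*a_n - 3*b_n) = a_n + b_n   [conserved]
(C) a_n*b_n  ->  (-3*a_n + 4*b_n)*(4*a_n - 3*b_n) = -12*a_n^2 + 25*a_n*b_n - 12*b_n^2   [not conserved]
(D) a_n - b_n  ->  (-3*a_n + 4*b_n) - (4*a_n - 3*b_n) = -7*a_n + 7*b_n   [not conserved]

Only (B) a_n + b_n returns to itself after one step, so it is the conserved quantity.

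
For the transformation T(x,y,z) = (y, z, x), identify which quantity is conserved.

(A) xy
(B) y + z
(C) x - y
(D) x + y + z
D

Apply T(x,y,z) = (y, z, x) to each option, i.e. replace (x, y, z) by the transformed coordinates.
Substitute the transformed coordinates into each option and compare with the original:
(A) xy  ->  (y)(z) = yz   [differs from xy: not invariant]
(B) y + z  ->  (z) + (x) = x + z   [differs from y + z: not invariant]
(C) x - y  ->  (y) - (z) = y - z   [differs from x - y: not invariant]
(D) x + y + z  ->  (y) + (z) + (x) = x + y + z   [equals x + y + z: invariant]

Only option (D), x + y + z, is unchanged by the transformation.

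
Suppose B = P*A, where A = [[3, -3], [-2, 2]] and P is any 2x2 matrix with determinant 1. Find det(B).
0

By the multiplicative property of determinants, det(B) = det(P*A) = det(P) * det(A) = det(A),
so the determinant is invariant under multiplication by any determinant-1 matrix; we just need det(A).

det(A) = (3)(2) - (-3)(-2) = 6 - 6 = 0

Therefore det(B) = 1 * 0 = 0.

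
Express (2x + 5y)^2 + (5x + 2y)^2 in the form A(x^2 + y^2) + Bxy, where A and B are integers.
29(x^2 + y^2) + 40xy

Expanding: (2x + 5y)^2 = 4x^2 + 20xy + 25y^2
(5x + 2y)^2 = 25x^2 + 20xy + 4y^2
Sum = (4+25)(x^2+y^2) + 40xy = 29(x^2 + y^2) + 40xy
This is symmetric in x and y.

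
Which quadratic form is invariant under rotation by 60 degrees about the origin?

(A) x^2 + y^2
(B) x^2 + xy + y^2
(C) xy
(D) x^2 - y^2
A

Rotation by 60 degrees sends (x, y) to (x/2 - sqrt(3)y/2, sqrt(3)x/2 + y/2).
Substitute the transformed coordinates into each option and compare with the original:
(A) x^2 + y^2  ->  (x/2 - sqrt(3)y/2)^2 + (sqrt(3)x/2 + y/2)^2 = x^2 + y^2   [equals x^2 + y^2: invariant]
(B) x^2 + xy + y^2  ->  (x/2 - sqrt(3)y/2)^2 + (x/2 - sqrt(3)y/2)(sqrt(3)x/2 + y/2) + (sqrt(3)x/2 + y/2)^2 = sqrt(3)x^2/4 + x^2 - xy/2 - sqrt(3)y^2/4 + y^2   [differs from x^2 + xy + y^2: not invariant]
(C) xy  ->  (x/2 - sqrt(3)y/2)(sqrt(3)x/2 + y/2) = sqrt(3)x^2/4 - xy/2 - sqrt(3)y^2/4   [differs from xy: not invariant]
(D) x^2 - y^2  ->  (x/2 - sqrt(3)y/2)^2 - (sqrt(3)x/2 + y/2)^2 = -x^2/2 - sqrt(3)xy + y^2/2   [differs from x^2 - y^2: not invariant]

Only option (A), x^2 + y^2, is unchanged by the transformation.
x^2 + y^2 is the squared distance from the origin, which rotations preserve.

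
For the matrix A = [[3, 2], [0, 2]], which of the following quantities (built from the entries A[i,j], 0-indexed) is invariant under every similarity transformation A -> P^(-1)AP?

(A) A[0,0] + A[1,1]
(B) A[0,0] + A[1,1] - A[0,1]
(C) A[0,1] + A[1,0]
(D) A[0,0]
A

A[0,0] + A[1,1] is the trace of A. By the cyclic property of the trace, tr(P^(-1)AP) = tr(APP^(-1)) = tr(A), so it is the same for every matrix similar to A.

The other combinations are not similarity invariants. For example, take P = [[2, 1], [1, 1]] (det P = 1), so P^(-1) = [[1, -1], [-1, 2]] and
B = P^(-1)AP = [[6, 3], [-4, -1]].
Evaluating each option on A and on B:
(A) A[0,0] + A[1,1]: 5 for A, 5 for B -> unchanged
(B) A[0,0] + A[1,1] - A[0,1]: 3 for A, 2 for B -> changes
(C) A[0,1] + A[1,0]: 2 for A, -1 for B -> changes
(D) A[0,0]: 3 for A, 6 for B -> changes

Only (A) A[0,0] + A[1,1] = 5 survives (and it does so for every P, not just this one), so it is the invariant.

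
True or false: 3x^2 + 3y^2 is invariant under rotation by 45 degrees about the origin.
True

Applying rotation by 45 degrees: x' = x*cos(45 degrees) - y*sin(45 degrees) = sqrt(2)x/2 - sqrt(2)y/2, y' = x*sin(45 degrees) + y*cos(45 degrees) = sqrt(2)x/2 + sqrt(2)y/2

Substituting into 3x^2 + 3y^2:
3(sqrt(2)x/2 - sqrt(2)y/2)^2 + 3(sqrt(2)x/2 + sqrt(2)y/2)^2
= 3x^2 + 3y^2

This equals the original expression 3x^2 + 3y^2, so it IS invariant.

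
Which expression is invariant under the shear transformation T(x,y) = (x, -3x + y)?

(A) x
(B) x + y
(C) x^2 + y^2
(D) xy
A

Under the shear T(x,y) = (x, -3x + y):
Substitute the transformed coordinates into each option and compare with the original:
(A) x  ->  (x) = x   [equals x: invariant]
(B) x + y  ->  (x) + (-3x + y) = -2x + y   [differs from x + y: not invariant]
(C) x^2 + y^2  ->  (x)^2 + (-3x + y)^2 = 10x^2 - 6xy + y^2   [differs from x^2 + y^2: not invariant]
(D) xy  ->  (x)(-3x + y) = -3x^2 + xy   [differs from xy: not invariant]

Only option (A), x, is unchanged by the transformation.
A vertical shear moves points parallel to the y-axis, so the x-coordinate (and any function of x alone) is unchanged.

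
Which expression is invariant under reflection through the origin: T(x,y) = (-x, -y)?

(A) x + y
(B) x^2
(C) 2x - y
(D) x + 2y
B

The map is reflection through the origin: T(x,y) = (-x, -y).
Substitute the transformed coordinates into each option and compare with the original:
(A) x + y  ->  (-x) + (-y) = -x - y   [differs from x + y: not invariant]
(B) x^2  ->  (-x)^2 = x^2   [equals x^2: invariant]
(C) 2x - y  ->  2(-x) - (-y) = -2x + y   [differs from 2x - y: not invariant]
(D) x + 2y  ->  (-x) + 2(-y) = -x - 2y   [differs from x + 2y: not invariant]

Only option (B), x^2, is unchanged by the transformation.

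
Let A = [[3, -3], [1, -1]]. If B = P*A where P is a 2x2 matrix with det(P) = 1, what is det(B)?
0

By the multiplicative property of determinants, det(B) = det(P*A) = det(P) * det(A) = det(A),
so the determinant is invariant under multiplication by any determinant-1 matrix; we just need det(A).

det(A) = (3)(-1) - (-3)(1) = -3 - (-3) = 0

Therefore det(B) = 1 * 0 = 0.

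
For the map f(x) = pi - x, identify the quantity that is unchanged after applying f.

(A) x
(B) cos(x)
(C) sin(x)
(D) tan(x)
C

For f(x) = pi - x:
sin(pi - x) = sin(x), so sine is invariant under this transformation.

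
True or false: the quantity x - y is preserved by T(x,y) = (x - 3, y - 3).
True

Substitute T(x,y) = (x - 3, y - 3) into the expression and compare with the original.

Original: x - y
After applying T: (x - 3) - (y - 3) = x - y

This is identical to the original x - y, so the expression is invariant.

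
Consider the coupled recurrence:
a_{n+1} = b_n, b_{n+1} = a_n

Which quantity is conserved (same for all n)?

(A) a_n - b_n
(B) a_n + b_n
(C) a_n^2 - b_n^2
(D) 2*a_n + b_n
B

Replace a_n by a_{n+1} = b_n and b_n by b_{n+1} = a_n in each option and simplify:
(A) a_n - b_n  ->  (b_n) - (a_n) = -a_n + b_n   [not conserved]
(B) a_n + b_n  ->  (b_n) + (a_n) = a_n + b_n   [conserved]
(C) a_n^2 - b_n^2  ->  (b_n)^2 - (a_n)^2 = -a_n^2 + b_n^2   [not conserved]
(D) 2*a_n + b_n  ->  2*(b_n) + (a_n) = a_n + 2*b_n   [not conserved]

Only (B) a_n + b_n returns to itself after one step, so it is the conserved quantity.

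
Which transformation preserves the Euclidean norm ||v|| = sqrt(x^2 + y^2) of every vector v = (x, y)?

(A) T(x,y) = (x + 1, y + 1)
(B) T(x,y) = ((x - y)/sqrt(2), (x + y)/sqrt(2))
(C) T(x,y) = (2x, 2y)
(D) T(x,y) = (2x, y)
B

A transformation preserves a norm if ||T(v)|| = ||v|| for every v; a single vector where the norm changes rules an option out.

(A) T(x,y) = (x + 1, y + 1): v = (1, 0) has norm sqrt((1)^2 + (0)^2) = 1, but T(v) = (2, 1) has norm sqrt(5) -- not preserved.
(B) T(x,y) = ((x - y)/sqrt(2), (x + y)/sqrt(2)): preserves the norm -- it is an orthogonal map (a rotation/reflection), and (sqrt(2)(x - y)/2)^2 + (sqrt(2)(x + y)/2)^2 simplifies to x^2 + y^2.
(C) T(x,y) = (2x, 2y): v = (1, 0) has norm sqrt((1)^2 + (0)^2) = 1, but T(v) = (2, 0) has norm 2 -- not preserved.
(D) T(x,y) = (2x, y): v = (1, 0) has norm sqrt((1)^2 + (0)^2) = 1, but T(v) = (2, 0) has norm 2 -- not preserved.

Therefore the answer is (B).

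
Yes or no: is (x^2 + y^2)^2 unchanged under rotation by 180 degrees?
Yes

Applying rotation by 180 degrees: x' = x*cos(180 degrees) - y*sin(180 degrees) = -x, y' = x*sin(180 degrees) + y*cos(180 degrees) = -y

Substituting into (x^2 + y^2)^2:
((-x)^2 + (-y)^2)^2
= x^4 + 2x^2y^2 + y^4 = (x^2 + y^2)^2

This equals the original expression (x^2 + y^2)^2, so it IS invariant.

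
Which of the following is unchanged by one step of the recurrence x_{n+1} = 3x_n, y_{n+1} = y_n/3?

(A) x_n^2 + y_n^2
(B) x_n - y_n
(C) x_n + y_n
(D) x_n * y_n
D

For the recurrence x_{n+1} = 3x_n, y_{n+1} = y_n/3:

x_{n+1} * y_{n+1} = (3x_n) * (y_n/3) = x_n * y_n
The product is conserved.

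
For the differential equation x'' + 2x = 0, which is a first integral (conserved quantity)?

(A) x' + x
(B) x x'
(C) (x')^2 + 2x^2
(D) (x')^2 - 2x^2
C

A first integral I satisfies dI/dt = 0 along every solution. Differentiate each option and use the equation of motion:
(A) d/dt[x' + x] = x'' + x' = -2x + x', not identically 0
(B) d/dt[x x'] = (x')^2 + x x'' = (x')^2 - 2x^2, not identically 0
(C) d/dt[(x')^2 + 2x^2] = 2x'x'' + 4x x' = 2x'(-2x) + 4x x' = 0
(D) d/dt[(x')^2 - 2x^2] = 2x'x'' - 4x x' = -8x x', not identically 0

Only (C) has zero time-derivative. So the energy-like quantity (x')^2 + 2x^2 is the first integral.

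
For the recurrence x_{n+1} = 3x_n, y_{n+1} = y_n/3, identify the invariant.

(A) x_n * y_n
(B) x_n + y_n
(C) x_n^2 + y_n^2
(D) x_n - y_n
A

For the recurrence x_{n+1} = 3x_n, y_{n+1} = y_n/3:

x_{n+1} * y_{n+1} = (3x_n) * (y_n/3) = x_n * y_n
The product is conserved.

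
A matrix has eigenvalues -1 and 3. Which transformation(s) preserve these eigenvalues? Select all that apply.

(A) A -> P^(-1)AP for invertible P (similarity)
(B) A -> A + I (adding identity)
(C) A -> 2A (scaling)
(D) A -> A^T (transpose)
A and D

Eigenvalues are preserved by:
1. Similarity transformations: A -> P^(-1)AP (same characteristic polynomial)
2. Transpose: A^T has the same eigenvalues as A

Eigenvalues are NOT preserved by:
- Adding identity: eigenvalues become -1+1, 3+1
- Scaling: eigenvalues become -2, 6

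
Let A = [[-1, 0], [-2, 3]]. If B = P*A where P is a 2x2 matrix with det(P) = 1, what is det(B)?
-3

By the multiplicative property of determinants, det(B) = det(P*A) = det(P) * det(A) = det(A),
so the determinant is invariant under multiplication by any determinant-1 matrix; we just need det(A).

det(A) = (-1)(3) - (0)(-2) = -3 - 0 = -3

Therefore det(B) = 1 * (-3) = -3.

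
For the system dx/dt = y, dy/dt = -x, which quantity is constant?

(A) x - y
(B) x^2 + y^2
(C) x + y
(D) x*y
B

A first integral I satisfies dI/dt = 0 along every solution. Differentiate each option and use the equation of motion:
(A) d/dt[x - y] = y - (-x) = x + y, not identically 0
(B) d/dt[x^2 + y^2] = 2x*dx/dt + 2y*dy/dt = 2x*y + 2y*(-x) = 0
(C) d/dt[x + y] = y + (-x) = y - x, not identically 0
(D) d/dt[x*y] = (dx/dt)y + x(dy/dt) = y^2 - x^2, not identically 0

Only (B) has zero time-derivative. So x^2 + y^2 (the squared radius; trajectories are circles) is the conserved quantity.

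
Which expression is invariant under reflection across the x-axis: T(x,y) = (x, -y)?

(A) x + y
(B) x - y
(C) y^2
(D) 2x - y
C

The map is reflection across the x-axis: T(x,y) = (x, -y).
Substitute the transformed coordinates into each option and compare with the original:
(A) x + y  ->  (x) + (-y) = x - y   [differs from x + y: not invariant]
(B) x - y  ->  (x) - (-y) = x + y   [differs from x - y: not invariant]
(C) y^2  ->  (-y)^2 = y^2   [equals y^2: invariant]
(D) 2x - y  ->  2(x) - (-y) = 2x + y   [differs from 2x - y: not invariant]

Only option (C), y^2, is unchanged by the transformation.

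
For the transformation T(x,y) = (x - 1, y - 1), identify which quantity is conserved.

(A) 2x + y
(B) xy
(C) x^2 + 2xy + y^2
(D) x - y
D

An expression E(x,y) is invariant under T if E(T(x,y)) = E(x,y). Here T(x,y) = (x - 1, y - 1).
Substitute the transformed coordinates into each option and compare with the original:
(A) 2x + y  ->  2(x - 1) + (y - 1) = 2x + y - 3   [differs from 2x + y: not invariant]
(B) xy  ->  (x - 1)(y - 1) = xy - x - y + 1   [differs from xy: not invariant]
(C) x^2 + 2xy + y^2  ->  (x - 1)^2 + 2(x - 1)(y - 1) + (y - 1)^2 = x^2 + 2xy - 4x + y^2 - 4y + 4   [differs from x^2 + 2xy + y^2: not invariant]
(D) x - y  ->  (x - 1) - (y - 1) = x - y   [equals x - y: invariant]

Only option (D), x - y, is unchanged by the transformation.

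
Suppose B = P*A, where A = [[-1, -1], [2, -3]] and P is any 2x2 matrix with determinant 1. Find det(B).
5

By the multiplicative property of determinants, det(B) = det(P*A) = det(P) * det(A) = det(A),
so the determinant is invariant under multiplication by any determinant-1 matrix; we just need det(A).

det(A) = (-1)(-3) - (-1)(2) = 3 - (-2) = 5

Therefore det(B) = 1 * 5 = 5.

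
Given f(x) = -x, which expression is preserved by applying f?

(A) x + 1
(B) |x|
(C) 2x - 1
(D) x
B

For f(x) = -x:
Applying f replaces x by -x. Since |-x| = |x|, the absolute value is unchanged by f, whereas x -> -x, 2x - 1 -> -2x - 1 and x + 1 -> -x + 1 all change.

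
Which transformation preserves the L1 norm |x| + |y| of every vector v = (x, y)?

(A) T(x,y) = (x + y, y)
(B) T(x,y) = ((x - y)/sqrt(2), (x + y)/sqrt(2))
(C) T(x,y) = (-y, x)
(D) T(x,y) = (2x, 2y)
C

A transformation preserves a norm if ||T(v)|| = ||v|| for every v; a single vector where the norm changes rules an option out.

(A) T(x,y) = (x + y, y): v = (0, 1) has norm |0| + |1| = 1, but T(v) = (1, 1) has norm 2 -- not preserved.
(B) T(x,y) = ((x - y)/sqrt(2), (x + y)/sqrt(2)): v = (1, 0) has norm |1| + |0| = 1, but T(v) = (sqrt(2)/2, sqrt(2)/2) has norm sqrt(2) -- not preserved.
(C) T(x,y) = (-y, x): preserves the norm -- it only permutes the coordinates and/or flips signs, which leaves |x| + |y| unchanged.
(D) T(x,y) = (2x, 2y): v = (1, 0) has norm |1| + |0| = 1, but T(v) = (2, 0) has norm 2 -- not preserved.

Therefore the answer is (C).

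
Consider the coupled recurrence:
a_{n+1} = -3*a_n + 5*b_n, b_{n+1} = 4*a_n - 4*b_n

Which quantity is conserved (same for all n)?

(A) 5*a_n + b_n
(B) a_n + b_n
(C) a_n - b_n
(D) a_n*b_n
B

Replace a_n by a_{n+1} = -3*a_n + 5*b_n and b_n by b_{n+1} = 4*a_n - 4*b_n in each option and simplify:
(A) 5*a_n + b_n  ->  5*(-3*a_n + 5*b_n) + (4*a_n - 4*b_n) = -11*a_n + 21*b_n   [not conserved]
(B) a_n + b_n  ->  (-3*a_n + 5*b_n) + (4*a_n - 4*b_n) = a_n + b_n   [conserved]
(C) a_n - b_n  ->  (-3*a_n + 5*b_n) - (4*a_n - 4*b_n) = -7*a_n + 9*b_n   [not conserved]
(D) a_n*b_n  ->  (-3*a_n + 5*b_n)*(4*a_n - 4*b_n) = -12*a_n^2 + 32*a_n*b_n - 20*b_n^2   [not conserved]

Only (B) a_n + b_n returns to itself after one step, so it is the conserved quantity.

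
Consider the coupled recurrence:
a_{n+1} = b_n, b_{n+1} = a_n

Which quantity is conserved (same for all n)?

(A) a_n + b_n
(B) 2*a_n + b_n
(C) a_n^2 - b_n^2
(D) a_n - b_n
A

Replace a_n by a_{n+1} = b_n and b_n by b_{n+1} = a_n in each option and simplify:
(A) a_n + b_n  ->  (b_n) + (a_n) = a_n + b_n   [conserved]
(B) 2*a_n + b_n  ->  2*(b_n) + (a_n) = a_n + 2*b_n   [not conserved]
(C) a_n^2 - b_n^2  ->  (b_n)^2 - (a_n)^2 = -a_n^2 + b_n^2   [not conserved]
(D) a_n - b_n  ->  (b_n) - (a_n) = -a_n + b_n   [not conserved]

Only (A) a_n + b_n returns to itself after one step, so it is the conserved quantity.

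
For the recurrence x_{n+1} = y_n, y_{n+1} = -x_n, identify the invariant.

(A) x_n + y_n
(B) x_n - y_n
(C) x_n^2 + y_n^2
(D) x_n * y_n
C

For the recurrence x_{n+1} = y_n, y_{n+1} = -x_n:

x_{n+1}^2 + y_{n+1}^2 = y_n^2 + (-x_n)^2 = x_n^2 + y_n^2
The sum of squares is conserved (like energy in a harmonic oscillator).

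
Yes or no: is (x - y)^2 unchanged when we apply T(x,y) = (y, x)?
Yes

Substitute T(x,y) = (y, x) into the expression and compare with the original.

Original: (x - y)^2
After applying T: ((y) - (x))^2 = x^2 - 2xy + y^2

This is identical to the original (x - y)^2, so the expression is invariant.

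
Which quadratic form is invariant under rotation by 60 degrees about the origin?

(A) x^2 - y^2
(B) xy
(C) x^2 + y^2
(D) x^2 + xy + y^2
C

Rotation by 60 degrees sends (x, y) to (x/2 - sqrt(3)y/2, sqrt(3)x/2 + y/2).
Substitute the transformed coordinates into each option and compare with the original:
(A) x^2 - y^2  ->  (x/2 - sqrt(3)y/2)^2 - (sqrt(3)x/2 + y/2)^2 = -x^2/2 - sqrt(3)xy + y^2/2   [differs from x^2 - y^2: not invariant]
(B) xy  ->  (x/2 - sqrt(3)y/2)(sqrt(3)x/2 + y/2) = sqrt(3)x^2/4 - xy/2 - sqrt(3)y^2/4   [differs from xy: not invariant]
(C) x^2 + y^2  ->  (x/2 - sqrt(3)y/2)^2 + (sqrt(3)x/2 + y/2)^2 = x^2 + y^2   [equals x^2 + y^2: invariant]
(D) x^2 + xy + y^2  ->  (x/2 - sqrt(3)y/2)^2 + (x/2 - sqrt(3)y/2)(sqrt(3)x/2 + y/2) + (sqrt(3)x/2 + y/2)^2 = sqrt(3)x^2/4 + x^2 - xy/2 - sqrt(3)y^2/4 + y^2   [differs from x^2 + xy + y^2: not invariant]

Only option (C), x^2 + y^2, is unchanged by the transformation.
x^2 + y^2 is the squared distance from the origin, which rotations preserve.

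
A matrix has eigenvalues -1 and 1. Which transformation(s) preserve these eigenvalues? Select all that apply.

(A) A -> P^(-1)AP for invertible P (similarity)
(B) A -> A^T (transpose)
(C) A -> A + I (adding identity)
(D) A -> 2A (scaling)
A and B

Eigenvalues are preserved by:
1. Similarity transformations: A -> P^(-1)AP (same characteristic polynomial)
2. Transpose: A^T has the same eigenvalues as A

Eigenvalues are NOT preserved by:
- Adding identity: eigenvalues become -1+1, 1+1
- Scaling: eigenvalues become -2, 2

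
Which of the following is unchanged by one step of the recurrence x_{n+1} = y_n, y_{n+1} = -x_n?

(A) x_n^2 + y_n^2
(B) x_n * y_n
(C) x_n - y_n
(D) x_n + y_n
A

For the recurrence x_{n+1} = y_n, y_{n+1} = -x_n:

x_{n+1}^2 + y_{n+1}^2 = y_n^2 + (-x_n)^2 = x_n^2 + y_n^2
The sum of squares is conserved (like energy in a harmonic oscillator).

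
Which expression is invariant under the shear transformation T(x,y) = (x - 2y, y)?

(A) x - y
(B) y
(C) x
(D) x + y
B

Under the shear T(x,y) = (x - 2y, y):
Substitute the transformed coordinates into each option and compare with the original:
(A) x - y  ->  (x - 2y) - (y) = x - 3y   [differs from x - y: not invariant]
(B) y  ->  (y) = y   [equals y: invariant]
(C) x  ->  (x - 2y) = x - 2y   [differs from x: not invariant]
(D) x + y  ->  (x - 2y) + (y) = x - y   [differs from x + y: not invariant]

Only option (B), y, is unchanged by the transformation.
A horizontal shear moves points parallel to the x-axis, so the y-coordinate (and any function of y alone) is unchanged.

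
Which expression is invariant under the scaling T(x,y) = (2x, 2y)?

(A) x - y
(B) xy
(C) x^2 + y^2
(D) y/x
D

Under the uniform scaling T(x,y) = (2x, 2y):
Substitute the transformed coordinates into each option and compare with the original:
(A) x - y  ->  (2x) - (2y) = 2x - 2y   [differs from x - y: not invariant]
(B) xy  ->  (2x)(2y) = 4xy   [differs from xy: not invariant]
(C) x^2 + y^2  ->  (2x)^2 + (2y)^2 = 4x^2 + 4y^2   [differs from x^2 + y^2: not invariant]
(D) y/x  ->  (2y)/(2x) = y/x   [equals y/x: invariant]

Only option (D), y/x, is unchanged by the transformation.
The common factor 2 cancels in a ratio of coordinates, while sums, products and sums of squares pick up factors of 2 or 4.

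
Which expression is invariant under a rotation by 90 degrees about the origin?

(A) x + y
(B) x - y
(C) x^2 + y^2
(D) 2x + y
C

A rotation by 90 degrees sends (x, y) to (-y, x).
Substitute the transformed coordinates into each option and compare with the original:
(A) x + y  ->  (-y) + (x) = x - y   [differs from x + y: not invariant]
(B) x - y  ->  (-y) - (x) = -x - y   [differs from x - y: not invariant]
(C) x^2 + y^2  ->  (-y)^2 + (x)^2 = x^2 + y^2   [equals x^2 + y^2: invariant]
(D) 2x + y  ->  2(-y) + (x) = x - 2y   [differs from 2x + y: not invariant]

Only option (C), x^2 + y^2, is unchanged by the transformation.
Geometrically, x^2 + y^2 is the squared distance from the origin, which every rotation about the origin preserves.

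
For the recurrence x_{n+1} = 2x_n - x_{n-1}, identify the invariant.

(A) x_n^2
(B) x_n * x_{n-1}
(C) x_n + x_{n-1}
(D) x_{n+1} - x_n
D

For the recurrence x_{n+1} = 2x_n - x_{n-1}:

If x_{n+1} = 2x_n - x_{n-1}, then:
x_{n+1} - x_n = x_n - x_{n-1}
The first difference is constant throughout the sequence.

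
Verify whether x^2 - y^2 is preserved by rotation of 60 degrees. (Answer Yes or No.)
No

Applying rotation by 60 degrees: x' = x*cos(60 degrees) - y*sin(60 degrees) = x/2 - sqrt(3)y/2, y' = x*sin(60 degrees) + y*cos(60 degrees) = sqrt(3)x/2 + y/2

Substituting into x^2 - y^2:
(x/2 - sqrt(3)y/2)^2 - (sqrt(3)x/2 + y/2)^2
= -x^2/2 - sqrt(3)xy + y^2/2

This differs from the original expression x^2 - y^2, so it is NOT invariant.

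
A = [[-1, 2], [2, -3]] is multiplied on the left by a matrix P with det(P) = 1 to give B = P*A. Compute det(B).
-1

By the multiplicative property of determinants, det(B) = det(P*A) = det(P) * det(A) = det(A),
so the determinant is invariant under multiplication by any determinant-1 matrix; we just need det(A).

det(A) = (-1)(-3) - (2)(2) = 3 - 4 = -1

Therefore det(B) = 1 * (-1) = -1.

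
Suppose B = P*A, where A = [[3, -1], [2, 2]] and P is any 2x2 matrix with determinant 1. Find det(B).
8

By the multiplicative property of determinants, det(B) = det(P*A) = det(P) * det(A) = det(A),
so the determinant is invariant under multiplication by any determinant-1 matrix; we just need det(A).

det(A) = (3)(2) - (-1)(2) = 6 - (-2) = 8

Therefore det(B) = 1 * 8 = 8.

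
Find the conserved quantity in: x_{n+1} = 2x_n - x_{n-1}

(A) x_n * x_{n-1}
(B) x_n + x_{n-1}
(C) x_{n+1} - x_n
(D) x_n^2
C

For the recurrence x_{n+1} = 2x_n - x_{n-1}:

If x_{n+1} = 2x_n - x_{n-1}, then:
x_{n+1} - x_n = x_n - x_{n-1}
The first difference is constant throughout the sequence.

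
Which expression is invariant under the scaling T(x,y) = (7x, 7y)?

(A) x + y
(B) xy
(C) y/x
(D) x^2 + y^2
C

Under the uniform scaling T(x,y) = (7x, 7y):
Substitute the transformed coordinates into each option and compare with the original:
(A) x + y  ->  (7x) + (7y) = 7x + 7y   [differs from x + y: not invariant]
(B) xy  ->  (7x)(7y) = 49xy   [differs from xy: not invariant]
(C) y/x  ->  (7y)/(7x) = y/x   [equals y/x: invariant]
(D) x^2 + y^2  ->  (7x)^2 + (7y)^2 = 49x^2 + 49y^2   [differs from x^2 + y^2: not invariant]

Only option (C), y/x, is unchanged by the transformation.
The common factor 7 cancels in a ratio of coordinates, while sums, products and sums of squares pick up factors of 7 or 49.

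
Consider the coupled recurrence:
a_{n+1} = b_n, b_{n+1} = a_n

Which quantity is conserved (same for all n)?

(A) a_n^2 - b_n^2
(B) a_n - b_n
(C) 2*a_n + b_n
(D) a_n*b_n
D

Replace a_n by a_{n+1} = b_n and b_n by b_{n+1} = a_n in each option and simplify:
(A) a_n^2 - b_n^2  ->  (b_n)^2 - (a_n)^2 = -a_n^2 + b_n^2   [not conserved]
(B) a_n - b_n  ->  (b_n) - (a_n) = -a_n + b_n   [not conserved]
(C) 2*a_n + b_n  ->  2*(b_n) + (a_n) = a_n + 2*b_n   [not conserved]
(D) a_n*b_n  ->  (b_n)*(a_n) = a_n*b_n   [conserved]

Only (D) a_n*b_n returns to itself after one step, so it is the conserved quantity.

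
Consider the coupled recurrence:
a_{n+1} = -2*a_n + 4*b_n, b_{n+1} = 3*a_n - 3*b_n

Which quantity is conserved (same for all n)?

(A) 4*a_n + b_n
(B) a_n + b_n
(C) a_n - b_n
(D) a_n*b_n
B

Replace a_n by a_{n+1} = -2*a_n + 4*b_n and b_n by b_{n+1} = 3*a_n - 3*b_n in each option and simplify:
(A) 4*a_n + b_n  ->  4*(-2*a_n + 4*b_n) + (3*a_n - 3*b_n) = -5*a_n + 13*b_n   [not conserved]
(B) a_n + b_n  ->  (-2*a_n + 4*b_n) + (3*a_n - 3*b_n) = a_n + b_n   [conserved]
(C) a_n - b_n  ->  (-2*a_n + 4*b_n) - (3*a_n - 3*b_n) = -5*a_n + 7*b_n   [not conserved]
(D) a_n*b_n  ->  (-2*a_n + 4*b_n)*(3*a_n - 3*b_n) = -6*a_n^2 + 18*a_n*b_n - 12*b_n^2   [not conserved]

Only (B) a_n + b_n returns to itself after one step, so it is the conserved quantity.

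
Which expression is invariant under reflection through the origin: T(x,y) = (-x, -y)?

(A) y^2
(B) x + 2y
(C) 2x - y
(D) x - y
A

The map is reflection through the origin: T(x,y) = (-x, -y).
Substitute the transformed coordinates into each option and compare with the original:
(A) y^2  ->  (-y)^2 = y^2   [equals y^2: invariant]
(B) x + 2y  ->  (-x) + 2(-y) = -x - 2y   [differs from x + 2y: not invariant]
(C) 2x - y  ->  2(-x) - (-y) = -2x + y   [differs from 2x - y: not invariant]
(D) x - y  ->  (-x) - (-y) = -x + y   [differs from x - y: not invariant]

Only option (A), y^2, is unchanged by the transformation.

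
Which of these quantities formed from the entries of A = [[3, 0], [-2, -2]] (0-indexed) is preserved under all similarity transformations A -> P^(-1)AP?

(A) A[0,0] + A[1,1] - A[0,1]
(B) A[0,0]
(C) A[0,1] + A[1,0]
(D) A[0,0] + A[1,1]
D

A[0,0] + A[1,1] is the trace of A. By the cyclic property of the trace, tr(P^(-1)AP) = tr(APP^(-1)) = tr(A), so it is the same for every matrix similar to A.

The other combinations are not similarity invariants. For example, take P = [[1, 2], [0, 1]] (det P = 1), so P^(-1) = [[1, -2], [0, 1]] and
B = P^(-1)AP = [[7, 18], [-2, -6]].
Evaluating each option on A and on B:
(A) A[0,0] + A[1,1] - A[0,1]: 1 for A, -17 for B -> changes
(B) A[0,0]: 3 for A, 7 for B -> changes
(C) A[0,1] + A[1,0]: -2 for A, 16 for B -> changes
(D) A[0,0] + A[1,1]: 1 for A, 1 for B -> unchanged

Only (D) A[0,0] + A[1,1] = 1 survives (and it does so for every P, not just this one), so it is the invariant.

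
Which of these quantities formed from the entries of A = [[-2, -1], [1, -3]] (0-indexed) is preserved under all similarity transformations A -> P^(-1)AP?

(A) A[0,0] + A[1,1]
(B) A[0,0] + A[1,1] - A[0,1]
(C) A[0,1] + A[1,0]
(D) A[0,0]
A

A[0,0] + A[1,1] is the trace of A. By the cyclic property of the trace, tr(P^(-1)AP) = tr(APP^(-1)) = tr(A), so it is the same for every matrix similar to A.

The other combinations are not similarity invariants. For example, take P = [[1, 2], [0, 1]] (det P = 1), so P^(-1) = [[1, -2], [0, 1]] and
B = P^(-1)AP = [[-4, -3], [1, -1]].
Evaluating each option on A and on B:
(A) A[0,0] + A[1,1]: -5 for A, -5 for B -> unchanged
(B) A[0,0] + A[1,1] - A[0,1]: -4 for A, -2 for B -> changes
(C) A[0,1] + A[1,0]: 0 for A, -2 for B -> changes
(D) A[0,0]: -2 for A, -4 for B -> changes

Only (A) A[0,0] + A[1,1] = -5 survives (and it does so for every P, not just this one), so it is the invariant.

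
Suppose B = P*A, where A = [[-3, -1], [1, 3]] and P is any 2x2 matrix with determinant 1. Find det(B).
-8

By the multiplicative property of determinants, det(B) = det(P*A) = det(P) * det(A) = det(A),
so the determinant is invariant under multiplication by any determinant-1 matrix; we just need det(A).

det(A) = (-3)(3) - (-1)(1) = -9 - (-1) = -8

Therefore det(B) = 1 * (-8) = -8.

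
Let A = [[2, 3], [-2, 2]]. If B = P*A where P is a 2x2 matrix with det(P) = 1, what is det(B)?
10

By the multiplicative property of determinants, det(B) = det(P*A) = det(P) * det(A) = det(A),
so the determinant is invariant under multiplication by any determinant-1 matrix; we just need det(A).

det(A) = (2)(2) - (3)(-2) = 4 - (-6) = 10

Therefore det(B) = 1 * 10 = 10.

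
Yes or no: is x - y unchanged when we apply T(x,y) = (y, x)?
No

Substitute T(x,y) = (y, x) into the expression and compare with the original.

Original: x - y
After applying T: (y) - (x) = -x + y

This differs from the original x - y (difference: -2x + 2y), so the expression is NOT invariant.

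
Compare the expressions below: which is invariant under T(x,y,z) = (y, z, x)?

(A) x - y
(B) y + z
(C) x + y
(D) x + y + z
D

Apply T(x,y,z) = (y, z, x) to each option, i.e. replace (x, y, z) by the transformed coordinates.
Substitute the transformed coordinates into each option and compare with the original:
(A) x - y  ->  (y) - (z) = y - z   [differs from x - y: not invariant]
(B) y + z  ->  (z) + (x) = x + z   [differs from y + z: not invariant]
(C) x + y  ->  (y) + (z) = y + z   [differs from x + y: not invariant]
(D) x + y + z  ->  (y) + (z) + (x) = x + y + z   [equals x + y + z: invariant]

Only option (D), x + y + z, is unchanged by the transformation.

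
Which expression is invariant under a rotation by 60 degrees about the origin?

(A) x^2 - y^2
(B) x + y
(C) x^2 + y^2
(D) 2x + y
C

A rotation by 60 degrees sends (x, y) to (x/2 - sqrt(3)y/2, sqrt(3)x/2 + y/2).
Substitute the transformed coordinates into each option and compare with the original:
(A) x^2 - y^2  ->  (x/2 - sqrt(3)y/2)^2 - (sqrt(3)x/2 + y/2)^2 = -x^2/2 - sqrt(3)xy + y^2/2   [differs from x^2 - y^2: not invariant]
(B) x + y  ->  (x/2 - sqrt(3)y/2) + (sqrt(3)x/2 + y/2) = x/2 + sqrt(3)x/2 - sqrt(3)y/2 + y/2   [differs from x + y: not invariant]
(C) x^2 + y^2  ->  (x/2 - sqrt(3)y/2)^2 + (sqrt(3)x/2 + y/2)^2 = x^2 + y^2   [equals x^2 + y^2: invariant]
(D) 2x + y  ->  2(x/2 - sqrt(3)y/2) + (sqrt(3)x/2 + y/2) = sqrt(3)x/2 + x - sqrt(3)y + y/2   [differs from 2x + y: not invariant]

Only option (C), x^2 + y^2, is unchanged by the transformation.
Geometrically, x^2 + y^2 is the squared distance from the origin, which every rotation about the origin preserves.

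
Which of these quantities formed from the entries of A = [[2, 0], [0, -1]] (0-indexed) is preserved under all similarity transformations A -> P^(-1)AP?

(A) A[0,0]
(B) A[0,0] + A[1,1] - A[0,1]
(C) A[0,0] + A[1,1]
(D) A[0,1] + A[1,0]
C

A[0,0] + A[1,1] is the trace of A. By the cyclic property of the trace, tr(P^(-1)AP) = tr(APP^(-1)) = tr(A), so it is the same for every matrix similar to A.

The other combinations are not similarity invariants. For example, take P = [[1, 1], [1, 2]] (det P = 1), so P^(-1) = [[2, -1], [-1, 1]] and
B = P^(-1)AP = [[5, 6], [-3, -4]].
Evaluating each option on A and on B:
(A) A[0,0]: 2 for A, 5 for B -> changes
(B) A[0,0] + A[1,1] - A[0,1]: 1 for A, -5 for B -> changes
(C) A[0,0] + A[1,1]: 1 for A, 1 for B -> unchanged
(D) A[0,1] + A[1,0]: 0 for A, 3 for B -> changes

Only (C) A[0,0] + A[1,1] = 1 survives (and it does so for every P, not just this one), so it is the invariant.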